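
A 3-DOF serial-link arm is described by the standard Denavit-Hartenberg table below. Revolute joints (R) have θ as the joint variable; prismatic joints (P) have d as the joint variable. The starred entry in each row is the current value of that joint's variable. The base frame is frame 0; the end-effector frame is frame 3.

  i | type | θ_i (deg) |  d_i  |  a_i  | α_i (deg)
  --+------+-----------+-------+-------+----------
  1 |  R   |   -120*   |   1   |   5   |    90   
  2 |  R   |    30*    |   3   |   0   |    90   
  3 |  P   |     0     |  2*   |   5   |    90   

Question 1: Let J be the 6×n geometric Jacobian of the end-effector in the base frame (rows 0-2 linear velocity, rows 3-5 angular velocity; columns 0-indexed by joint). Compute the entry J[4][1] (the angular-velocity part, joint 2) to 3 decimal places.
0.500

axis z_1 = (-0.8660,0.5000,0.0000); lever o_n−o_1 = (-5.2631,-3.1160,0.7679)
cross product → J_v[:, 1] = (0.3840,0.6651,5.3301)
J_ω[:, 1] = z_1
entry J[4][1] = 0.5000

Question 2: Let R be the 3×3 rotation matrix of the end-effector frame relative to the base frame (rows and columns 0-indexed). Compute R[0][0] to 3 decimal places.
-0.433

End-effector x-axis (col 0 of R) = (-0.4330,-0.7500,0.5000)
R[0][0] = -0.4330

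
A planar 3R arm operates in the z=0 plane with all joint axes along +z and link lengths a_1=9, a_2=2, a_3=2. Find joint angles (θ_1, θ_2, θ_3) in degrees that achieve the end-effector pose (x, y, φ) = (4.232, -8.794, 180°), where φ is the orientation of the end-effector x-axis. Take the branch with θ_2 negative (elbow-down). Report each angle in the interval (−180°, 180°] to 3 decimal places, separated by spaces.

wrist centre = target − a_3·(cos φ, sin φ) = (6.2320, -8.7940)
cos θ_2 = (116.1723−9²−2²)/(2·9·2) = 0.8659; θ_2 = -30.0148° (elbow-down)
β = atan2(-8.7940,6.2320) = -54.6761°; ψ = atan2(-1.0004,10.7318) = -5.3259°
θ_1 = β − ψ = -49.3503°
θ_3 = φ − θ_1 − θ_2 = -100.6349° (wrapped to (-180°,180°])

-49.350 -30.015 -100.635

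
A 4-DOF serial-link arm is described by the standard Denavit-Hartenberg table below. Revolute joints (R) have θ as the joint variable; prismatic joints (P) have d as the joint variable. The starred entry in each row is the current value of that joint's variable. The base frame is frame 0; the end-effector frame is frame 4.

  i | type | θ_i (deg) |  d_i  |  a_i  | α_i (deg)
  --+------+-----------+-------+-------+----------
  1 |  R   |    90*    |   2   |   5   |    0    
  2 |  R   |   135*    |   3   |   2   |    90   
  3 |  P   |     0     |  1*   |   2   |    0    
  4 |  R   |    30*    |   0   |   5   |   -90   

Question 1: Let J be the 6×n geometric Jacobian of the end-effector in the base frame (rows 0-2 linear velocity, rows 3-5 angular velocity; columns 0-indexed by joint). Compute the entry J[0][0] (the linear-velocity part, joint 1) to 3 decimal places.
axis z_0 = ẑ; lever o_n−o_0 = (-6.5974,-0.1832,7.5000)
cross product → J_v[:, 0] = (0.1832,-6.5974,0.0000)
J_ω[:, 0] = z_0
entry J[0][0] = 0.1832

0.183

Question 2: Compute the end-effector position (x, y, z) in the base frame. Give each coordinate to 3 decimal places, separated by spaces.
-6.597 -0.183 7.500

after link 1: o_1 = (0.0000, 5.0000, 2.0000)
after link 2: o_2 = (-1.4142, 3.5858, 5.0000)
after link 3: o_3 = (-3.5355, 2.8787, 5.0000)
after link 4: o_4 = (-6.5974, -0.1832, 7.5000)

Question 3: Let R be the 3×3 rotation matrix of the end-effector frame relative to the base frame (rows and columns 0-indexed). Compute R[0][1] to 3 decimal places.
0.707

End-effector y-axis (col 1 of R) = (0.7071,-0.7071,-0.0000)
R[0][1] = 0.7071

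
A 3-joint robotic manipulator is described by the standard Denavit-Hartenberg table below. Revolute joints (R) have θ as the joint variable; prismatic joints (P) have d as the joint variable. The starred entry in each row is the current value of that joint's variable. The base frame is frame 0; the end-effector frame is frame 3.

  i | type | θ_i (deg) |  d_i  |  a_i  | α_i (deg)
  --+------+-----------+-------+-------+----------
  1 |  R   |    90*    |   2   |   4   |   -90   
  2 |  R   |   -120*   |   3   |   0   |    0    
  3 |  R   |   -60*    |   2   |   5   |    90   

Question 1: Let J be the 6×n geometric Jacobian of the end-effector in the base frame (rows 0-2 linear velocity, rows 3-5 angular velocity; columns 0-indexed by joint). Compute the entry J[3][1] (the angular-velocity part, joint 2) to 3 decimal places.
-1.000

axis z_1 = (-1.0000,0.0000,0.0000); lever o_n−o_1 = (-5.0000,-5.0000,0.0000)
cross product → J_v[:, 1] = (0.0000,0.0000,5.0000)
J_ω[:, 1] = z_1
entry J[3][1] = -1.0000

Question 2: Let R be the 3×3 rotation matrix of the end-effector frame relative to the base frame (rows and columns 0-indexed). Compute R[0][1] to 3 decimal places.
-1.000

End-effector y-axis (col 1 of R) = (-1.0000,0.0000,0.0000)
R[0][1] = -1.0000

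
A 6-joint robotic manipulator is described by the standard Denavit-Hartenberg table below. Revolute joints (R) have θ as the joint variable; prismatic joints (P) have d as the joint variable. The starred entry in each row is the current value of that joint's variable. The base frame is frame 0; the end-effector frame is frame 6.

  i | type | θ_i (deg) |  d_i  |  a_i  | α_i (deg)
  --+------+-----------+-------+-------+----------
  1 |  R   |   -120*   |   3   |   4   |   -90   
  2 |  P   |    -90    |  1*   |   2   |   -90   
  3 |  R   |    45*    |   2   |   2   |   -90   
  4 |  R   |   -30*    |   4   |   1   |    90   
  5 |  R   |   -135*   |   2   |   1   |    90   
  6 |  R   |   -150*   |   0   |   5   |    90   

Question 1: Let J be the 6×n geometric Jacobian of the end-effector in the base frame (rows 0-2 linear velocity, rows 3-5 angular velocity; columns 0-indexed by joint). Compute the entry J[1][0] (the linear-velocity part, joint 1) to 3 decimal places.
axis z_0 = ẑ; lever o_n−o_0 = (-9.8046,-2.7044,4.1519)
cross product → J_v[:, 0] = (2.7044,-9.8046,0.0000)
J_ω[:, 0] = z_0
entry J[1][0] = -9.8046

-9.805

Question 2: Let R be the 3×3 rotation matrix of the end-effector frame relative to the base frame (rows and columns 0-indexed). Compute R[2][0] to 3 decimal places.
End-effector x-axis (col 0 of R) = (-0.7894,0.6022,0.1188)
R[2][0] = 0.1188

0.119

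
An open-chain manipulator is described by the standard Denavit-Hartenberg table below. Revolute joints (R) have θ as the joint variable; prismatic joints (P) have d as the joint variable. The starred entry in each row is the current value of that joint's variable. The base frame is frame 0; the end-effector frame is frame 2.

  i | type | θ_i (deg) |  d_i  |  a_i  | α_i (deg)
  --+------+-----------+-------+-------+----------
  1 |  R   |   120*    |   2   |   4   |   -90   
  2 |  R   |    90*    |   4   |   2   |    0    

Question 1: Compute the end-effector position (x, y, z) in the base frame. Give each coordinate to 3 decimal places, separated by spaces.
after link 1: o_1 = (-2.0000, 3.4641, 2.0000)
after link 2: o_2 = (-5.4641, 1.4641, 0.0000)

-5.464 1.464 0.000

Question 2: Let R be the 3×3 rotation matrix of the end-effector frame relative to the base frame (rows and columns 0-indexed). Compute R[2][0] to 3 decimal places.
End-effector x-axis (col 0 of R) = (-0.0000,0.0000,-1.0000)
R[2][0] = -1.0000

-1.000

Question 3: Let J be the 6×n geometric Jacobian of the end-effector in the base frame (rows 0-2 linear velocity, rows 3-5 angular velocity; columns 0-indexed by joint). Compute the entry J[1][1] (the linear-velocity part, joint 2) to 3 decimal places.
axis z_1 = (-0.8660,-0.5000,0.0000); lever o_n−o_1 = (-3.4641,-2.0000,-2.0000)
cross product → J_v[:, 1] = (1.0000,-1.7321,-0.0000)
J_ω[:, 1] = z_1
entry J[1][1] = -1.7321

-1.732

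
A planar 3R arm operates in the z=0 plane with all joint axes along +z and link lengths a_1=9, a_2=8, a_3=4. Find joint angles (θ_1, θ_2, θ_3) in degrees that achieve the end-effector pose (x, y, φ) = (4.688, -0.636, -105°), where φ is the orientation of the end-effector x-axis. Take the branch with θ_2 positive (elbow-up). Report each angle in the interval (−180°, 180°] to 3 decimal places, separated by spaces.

-29.996 135.001 149.995

wrist centre = target − a_3·(cos φ, sin φ) = (5.7233, 3.2277)
cos θ_2 = (43.1740−9²−8²)/(2·9·8) = -0.7071; θ_2 = 135.0015° (elbow-up)
β = atan2(3.2277,5.7233) = 29.4213°; ψ = atan2(5.6567,3.3430) = 59.4178°
θ_1 = β − ψ = -29.9965°
θ_3 = φ − θ_1 − θ_2 = 149.9950° (wrapped to (-180°,180°])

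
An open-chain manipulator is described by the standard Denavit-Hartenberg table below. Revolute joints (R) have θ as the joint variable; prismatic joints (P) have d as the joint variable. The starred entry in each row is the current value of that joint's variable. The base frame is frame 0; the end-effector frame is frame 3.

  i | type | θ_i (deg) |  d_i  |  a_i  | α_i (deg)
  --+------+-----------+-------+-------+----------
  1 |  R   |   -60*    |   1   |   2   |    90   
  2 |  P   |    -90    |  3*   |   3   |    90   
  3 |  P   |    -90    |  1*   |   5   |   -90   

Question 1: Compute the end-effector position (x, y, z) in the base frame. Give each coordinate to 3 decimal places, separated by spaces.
2.232 0.134 -2.000

after link 1: o_1 = (1.0000, -1.7321, 1.0000)
after link 2: o_2 = (-1.5981, -3.2321, -2.0000)
after link 3: o_3 = (2.2321, 0.1340, -2.0000)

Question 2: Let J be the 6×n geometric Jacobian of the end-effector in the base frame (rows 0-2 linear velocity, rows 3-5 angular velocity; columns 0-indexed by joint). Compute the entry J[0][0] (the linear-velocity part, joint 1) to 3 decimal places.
axis z_0 = ẑ; lever o_n−o_0 = (2.2321,0.1340,-2.0000)
cross product → J_v[:, 0] = (-0.1340,2.2321,0.0000)
J_ω[:, 0] = z_0
entry J[0][0] = -0.1340

-0.134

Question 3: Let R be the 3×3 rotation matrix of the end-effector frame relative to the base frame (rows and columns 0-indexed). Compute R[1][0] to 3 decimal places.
End-effector x-axis (col 0 of R) = (0.8660,0.5000,-0.0000)
R[1][0] = 0.5000

0.500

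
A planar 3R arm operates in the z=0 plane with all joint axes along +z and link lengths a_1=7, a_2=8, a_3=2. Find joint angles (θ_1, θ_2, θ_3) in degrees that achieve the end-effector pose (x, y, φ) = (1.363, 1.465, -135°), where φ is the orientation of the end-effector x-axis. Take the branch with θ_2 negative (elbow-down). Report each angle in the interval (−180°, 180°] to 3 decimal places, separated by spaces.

135.007 -150.002 -120.005

wrist centre = target − a_3·(cos φ, sin φ) = (2.7772, 2.8792)
cos θ_2 = (16.0028−7²−8²)/(2·7·8) = -0.8660; θ_2 = -150.0024° (elbow-down)
β = atan2(2.8792,2.7772) = 46.0331°; ψ = atan2(-3.9997,0.0716) = -88.9740°
θ_1 = β − ψ = 135.0071°
θ_3 = φ − θ_1 − θ_2 = -120.0047° (wrapped to (-180°,180°])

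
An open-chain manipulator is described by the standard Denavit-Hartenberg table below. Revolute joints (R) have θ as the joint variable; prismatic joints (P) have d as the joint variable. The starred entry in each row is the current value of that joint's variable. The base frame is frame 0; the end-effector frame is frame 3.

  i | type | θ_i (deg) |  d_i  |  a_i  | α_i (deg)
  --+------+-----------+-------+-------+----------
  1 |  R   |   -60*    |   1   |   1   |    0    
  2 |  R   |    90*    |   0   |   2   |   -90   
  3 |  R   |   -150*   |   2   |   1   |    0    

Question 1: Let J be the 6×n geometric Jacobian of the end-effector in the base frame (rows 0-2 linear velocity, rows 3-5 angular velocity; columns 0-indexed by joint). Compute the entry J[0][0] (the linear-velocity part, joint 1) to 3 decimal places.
axis z_0 = ẑ; lever o_n−o_0 = (0.4821,1.4330,1.5000)
cross product → J_v[:, 0] = (-1.4330,0.4821,0.0000)
J_ω[:, 0] = z_0
entry J[0][0] = -1.4330

-1.433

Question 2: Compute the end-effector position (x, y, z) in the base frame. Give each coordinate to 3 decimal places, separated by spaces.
after link 1: o_1 = (0.5000, -0.8660, 1.0000)
after link 2: o_2 = (2.2321, 0.1340, 1.0000)
after link 3: o_3 = (0.4821, 1.4330, 1.5000)

0.482 1.433 1.500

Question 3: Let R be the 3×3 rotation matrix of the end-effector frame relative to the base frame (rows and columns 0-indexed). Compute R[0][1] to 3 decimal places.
End-effector y-axis (col 1 of R) = (0.4330,0.2500,0.8660)
R[0][1] = 0.4330

0.433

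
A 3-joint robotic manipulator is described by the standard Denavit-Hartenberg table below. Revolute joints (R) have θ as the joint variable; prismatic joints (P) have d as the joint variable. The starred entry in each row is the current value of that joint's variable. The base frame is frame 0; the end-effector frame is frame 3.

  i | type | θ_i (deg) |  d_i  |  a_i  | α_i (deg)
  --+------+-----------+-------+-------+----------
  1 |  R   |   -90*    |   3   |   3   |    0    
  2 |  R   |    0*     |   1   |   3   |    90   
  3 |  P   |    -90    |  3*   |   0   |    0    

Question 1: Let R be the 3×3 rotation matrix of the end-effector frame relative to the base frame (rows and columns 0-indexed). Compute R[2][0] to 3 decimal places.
-1.000

End-effector x-axis (col 0 of R) = (-0.0000,-0.0000,-1.0000)
R[2][0] = -1.0000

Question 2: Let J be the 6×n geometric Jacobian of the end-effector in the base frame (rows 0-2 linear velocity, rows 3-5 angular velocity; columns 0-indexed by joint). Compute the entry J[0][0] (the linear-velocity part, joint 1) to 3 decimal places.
axis z_0 = ẑ; lever o_n−o_0 = (-3.0000,-6.0000,4.0000)
cross product → J_v[:, 0] = (6.0000,-3.0000,0.0000)
J_ω[:, 0] = z_0
entry J[0][0] = 6.0000

6.000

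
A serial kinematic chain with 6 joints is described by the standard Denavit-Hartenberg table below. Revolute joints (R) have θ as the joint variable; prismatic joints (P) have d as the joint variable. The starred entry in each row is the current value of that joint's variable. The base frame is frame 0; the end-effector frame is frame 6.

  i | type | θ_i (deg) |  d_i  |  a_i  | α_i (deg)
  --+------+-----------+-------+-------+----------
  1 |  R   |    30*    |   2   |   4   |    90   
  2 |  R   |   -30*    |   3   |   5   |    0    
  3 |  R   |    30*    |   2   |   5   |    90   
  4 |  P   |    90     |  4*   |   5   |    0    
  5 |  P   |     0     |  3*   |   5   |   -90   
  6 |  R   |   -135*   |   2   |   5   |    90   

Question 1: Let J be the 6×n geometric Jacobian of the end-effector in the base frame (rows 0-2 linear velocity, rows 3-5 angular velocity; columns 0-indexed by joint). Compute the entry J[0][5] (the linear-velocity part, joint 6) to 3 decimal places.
1.768

axis z_5 = (-0.8660,-0.5000,-0.0000); lever o_n−o_5 = (-3.4998,2.0619,-3.5355)
cross product → J_v[:, 5] = (1.7678,-3.0619,-3.5355)
J_ω[:, 5] = z_5
entry J[0][5] = 1.7678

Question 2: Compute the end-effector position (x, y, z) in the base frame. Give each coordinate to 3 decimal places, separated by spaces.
after link 1: o_1 = (3.4641, 2.0000, 2.0000)
after link 2: o_2 = (8.7141, 1.5670, -0.5000)
after link 3: o_3 = (14.0442, 2.3349, -0.5000)
after link 4: o_4 = (16.5442, -1.9952, -4.5000)
after link 5: o_5 = (19.0442, -6.3253, -7.5000)
after link 6: o_6 = (15.5444, -4.2635, -11.0355)

15.544 -4.263 -11.036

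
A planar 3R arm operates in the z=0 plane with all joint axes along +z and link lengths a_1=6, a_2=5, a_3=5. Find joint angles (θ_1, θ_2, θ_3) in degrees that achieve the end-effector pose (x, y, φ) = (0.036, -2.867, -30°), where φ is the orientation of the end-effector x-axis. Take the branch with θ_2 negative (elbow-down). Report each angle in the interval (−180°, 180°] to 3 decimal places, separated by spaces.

-119.994 -134.999 -135.007

wrist centre = target − a_3·(cos φ, sin φ) = (-4.2941, -0.3670)
cos θ_2 = (18.5742−6²−5²)/(2·6·5) = -0.7071; θ_2 = -134.9992° (elbow-down)
β = atan2(-0.3670,-4.2941) = -175.1151°; ψ = atan2(-3.5356,2.4645) = -55.1212°
θ_1 = β − ψ = -119.9939°
θ_3 = φ − θ_1 − θ_2 = -135.0069° (wrapped to (-180°,180°])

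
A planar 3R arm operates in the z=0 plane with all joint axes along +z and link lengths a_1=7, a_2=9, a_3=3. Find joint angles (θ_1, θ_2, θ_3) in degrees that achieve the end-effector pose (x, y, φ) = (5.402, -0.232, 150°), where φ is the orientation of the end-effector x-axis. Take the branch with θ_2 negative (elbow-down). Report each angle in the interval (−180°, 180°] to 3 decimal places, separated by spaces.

wrist centre = target − a_3·(cos φ, sin φ) = (8.0001, -1.7320)
cos θ_2 = (67.0010−7²−9²)/(2·7·9) = -0.5000; θ_2 = -119.9995° (elbow-down)
β = atan2(-1.7320,8.0001) = -12.2159°; ψ = atan2(-7.7943,2.5001) = -72.2159°
θ_1 = β − ψ = 60.0001°
θ_3 = φ − θ_1 − θ_2 = -150.0006° (wrapped to (-180°,180°])

60.000 -119.999 -150.001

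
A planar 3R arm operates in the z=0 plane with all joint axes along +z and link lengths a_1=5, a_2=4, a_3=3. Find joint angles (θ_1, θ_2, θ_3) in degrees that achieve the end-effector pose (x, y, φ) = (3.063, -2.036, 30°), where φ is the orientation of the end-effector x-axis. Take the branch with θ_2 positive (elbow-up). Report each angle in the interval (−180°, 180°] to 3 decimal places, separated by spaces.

-134.993 134.992 30.000

wrist centre = target − a_3·(cos φ, sin φ) = (0.4649, -3.5360)
cos θ_2 = (12.7195−5²−4²)/(2·5·4) = -0.7070; θ_2 = 134.9925° (elbow-up)
β = atan2(-3.5360,0.4649) = -82.5095°; ψ = atan2(2.8288,2.1719) = 52.4830°
θ_1 = β − ψ = -134.9926°
θ_3 = φ − θ_1 − θ_2 = 30.0001° (wrapped to (-180°,180°])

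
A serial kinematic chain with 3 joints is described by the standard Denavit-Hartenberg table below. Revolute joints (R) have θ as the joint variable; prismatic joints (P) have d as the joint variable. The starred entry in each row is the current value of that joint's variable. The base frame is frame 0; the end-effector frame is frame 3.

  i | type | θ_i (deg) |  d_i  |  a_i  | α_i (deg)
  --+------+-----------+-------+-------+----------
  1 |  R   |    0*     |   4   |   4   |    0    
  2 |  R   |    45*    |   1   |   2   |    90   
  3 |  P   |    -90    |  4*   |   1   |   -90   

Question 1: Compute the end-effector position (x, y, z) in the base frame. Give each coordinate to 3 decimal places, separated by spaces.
after link 1: o_1 = (4.0000, 0.0000, 4.0000)
after link 2: o_2 = (5.4142, 1.4142, 5.0000)
after link 3: o_3 = (8.2426, -1.4142, 4.0000)

8.243 -1.414 4.000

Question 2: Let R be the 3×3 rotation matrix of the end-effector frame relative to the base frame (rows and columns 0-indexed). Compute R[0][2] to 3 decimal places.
End-effector z-axis (col 2 of R) = (0.7071,0.7071,0.0000)
R[0][2] = 0.7071

0.707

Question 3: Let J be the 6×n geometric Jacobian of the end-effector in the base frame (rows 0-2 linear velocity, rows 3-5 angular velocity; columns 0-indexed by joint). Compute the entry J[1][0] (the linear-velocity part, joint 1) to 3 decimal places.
axis z_0 = ẑ; lever o_n−o_0 = (8.2426,-1.4142,4.0000)
cross product → J_v[:, 0] = (1.4142,8.2426,-0.0000)
J_ω[:, 0] = z_0
entry J[1][0] = 8.2426

8.243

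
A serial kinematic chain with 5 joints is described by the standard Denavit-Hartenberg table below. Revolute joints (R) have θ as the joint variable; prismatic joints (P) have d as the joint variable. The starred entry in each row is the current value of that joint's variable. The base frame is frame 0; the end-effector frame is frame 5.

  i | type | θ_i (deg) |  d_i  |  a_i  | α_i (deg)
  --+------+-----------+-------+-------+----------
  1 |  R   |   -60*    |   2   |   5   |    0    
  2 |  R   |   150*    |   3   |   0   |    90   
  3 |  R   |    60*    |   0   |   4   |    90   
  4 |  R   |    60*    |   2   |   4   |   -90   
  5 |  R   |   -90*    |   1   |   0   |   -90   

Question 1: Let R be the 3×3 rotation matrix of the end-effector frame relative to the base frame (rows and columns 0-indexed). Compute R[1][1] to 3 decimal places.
0.433

End-effector y-axis (col 1 of R) = (-0.5000,0.4330,0.7500)
R[1][1] = 0.4330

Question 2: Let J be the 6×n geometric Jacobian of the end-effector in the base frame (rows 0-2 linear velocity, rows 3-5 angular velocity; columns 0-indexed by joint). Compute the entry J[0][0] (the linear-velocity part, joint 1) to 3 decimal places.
0.031

axis z_0 = ẑ; lever o_n−o_0 = (6.4641,-0.0311,8.4462)
cross product → J_v[:, 0] = (0.0311,6.4641,-0.0000)
J_ω[:, 0] = z_0
entry J[0][0] = 0.0311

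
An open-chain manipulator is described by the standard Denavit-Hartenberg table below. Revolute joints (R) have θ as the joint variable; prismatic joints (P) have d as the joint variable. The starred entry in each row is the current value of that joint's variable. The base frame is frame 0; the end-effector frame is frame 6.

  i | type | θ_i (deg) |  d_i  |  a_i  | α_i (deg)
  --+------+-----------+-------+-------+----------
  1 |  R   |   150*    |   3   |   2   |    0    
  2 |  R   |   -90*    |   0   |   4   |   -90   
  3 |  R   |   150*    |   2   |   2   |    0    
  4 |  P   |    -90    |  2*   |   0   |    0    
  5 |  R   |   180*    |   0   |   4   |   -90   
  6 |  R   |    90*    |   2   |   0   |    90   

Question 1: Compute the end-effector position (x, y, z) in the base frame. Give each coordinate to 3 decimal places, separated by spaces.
-4.196 4.732 6.464

after link 1: o_1 = (-1.7321, 1.0000, 3.0000)
after link 2: o_2 = (0.2679, 4.4641, 3.0000)
after link 3: o_3 = (-2.3301, 3.9641, 2.0000)
after link 4: o_4 = (-4.0622, 4.9641, 2.0000)
after link 5: o_5 = (-5.0622, 3.2321, 5.4641)
after link 6: o_6 = (-4.1962, 4.7321, 6.4641)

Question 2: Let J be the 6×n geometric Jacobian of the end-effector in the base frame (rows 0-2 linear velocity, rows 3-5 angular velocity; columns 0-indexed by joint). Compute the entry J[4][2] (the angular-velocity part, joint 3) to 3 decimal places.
0.500

axis z_2 = (-0.8660,0.5000,0.0000); lever o_n−o_2 = (-4.4641,0.2679,3.4641)
cross product → J_v[:, 2] = (1.7321,3.0000,2.0000)
J_ω[:, 2] = z_2
entry J[4][2] = 0.5000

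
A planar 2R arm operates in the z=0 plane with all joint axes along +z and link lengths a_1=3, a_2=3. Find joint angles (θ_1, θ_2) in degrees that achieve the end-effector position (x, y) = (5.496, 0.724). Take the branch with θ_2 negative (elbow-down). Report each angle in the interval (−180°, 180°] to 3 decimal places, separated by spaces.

29.999 -44.990

cos θ_2 = (30.7302−3²−3²)/(2·3·3) = 0.7072; θ_2 = -44.9898° (elbow-down)
β = atan2(0.7240,5.4960) = 7.5045°; ψ = atan2(-2.1209,5.1217) = -22.4949°
θ_1 = β − ψ = 29.9994°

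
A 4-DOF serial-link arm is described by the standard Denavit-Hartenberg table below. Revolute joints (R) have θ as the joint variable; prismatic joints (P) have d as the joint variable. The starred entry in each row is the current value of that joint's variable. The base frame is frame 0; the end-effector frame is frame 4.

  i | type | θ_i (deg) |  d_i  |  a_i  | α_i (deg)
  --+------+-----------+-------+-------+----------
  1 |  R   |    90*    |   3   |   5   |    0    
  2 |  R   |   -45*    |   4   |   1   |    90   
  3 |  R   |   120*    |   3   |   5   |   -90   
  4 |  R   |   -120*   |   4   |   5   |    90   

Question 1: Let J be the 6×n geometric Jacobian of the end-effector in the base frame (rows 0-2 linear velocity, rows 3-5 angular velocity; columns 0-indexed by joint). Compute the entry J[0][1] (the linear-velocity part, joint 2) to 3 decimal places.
axis z_1 = (0.0000,0.0000,1.0000); lever o_n−o_1 = (2.5569,-7.8094,4.1651)
cross product → J_v[:, 1] = (7.8094,2.5569,-0.0000)
J_ω[:, 1] = z_1
entry J[0][1] = 7.8094

7.809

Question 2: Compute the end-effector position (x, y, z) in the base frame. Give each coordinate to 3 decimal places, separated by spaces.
after link 1: o_1 = (0.0000, 5.0000, 3.0000)
after link 2: o_2 = (0.7071, 5.7071, 7.0000)
after link 3: o_3 = (1.0607, 1.8180, 11.3301)
after link 4: o_4 = (2.5569, -2.8094, 7.1651)

2.557 -2.809 7.165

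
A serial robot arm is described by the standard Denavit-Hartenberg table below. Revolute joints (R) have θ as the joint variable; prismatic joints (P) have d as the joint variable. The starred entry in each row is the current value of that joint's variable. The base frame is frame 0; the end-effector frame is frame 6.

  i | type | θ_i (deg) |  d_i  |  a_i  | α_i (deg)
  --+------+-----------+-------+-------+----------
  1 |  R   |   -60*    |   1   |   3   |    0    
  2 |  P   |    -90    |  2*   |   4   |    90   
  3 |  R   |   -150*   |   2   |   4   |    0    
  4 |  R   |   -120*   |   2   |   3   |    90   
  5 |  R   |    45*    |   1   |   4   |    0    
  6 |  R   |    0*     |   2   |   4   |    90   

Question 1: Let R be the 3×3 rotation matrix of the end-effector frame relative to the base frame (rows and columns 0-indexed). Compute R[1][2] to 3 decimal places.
-0.612

End-effector z-axis (col 2 of R) = (0.3536,-0.6124,0.7071)
R[1][2] = -0.6124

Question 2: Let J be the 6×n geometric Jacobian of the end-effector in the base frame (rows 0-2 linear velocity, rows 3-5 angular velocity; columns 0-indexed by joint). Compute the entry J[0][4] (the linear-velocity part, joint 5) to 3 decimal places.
axis z_4 = (-0.8660,-0.5000,0.0000); lever o_n−o_4 = (-5.4265,3.3990,5.6569)
cross product → J_v[:, 4] = (-2.8284,4.8990,-5.6569)
J_ω[:, 4] = z_4
entry J[0][4] = -2.8284

-2.828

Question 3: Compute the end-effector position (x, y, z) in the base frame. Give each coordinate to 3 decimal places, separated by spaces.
after link 1: o_1 = (1.5000, -2.5981, 1.0000)
after link 2: o_2 = (-1.9641, -4.5981, 3.0000)
after link 3: o_3 = (0.0359, -1.1340, 1.0000)
after link 4: o_4 = (-0.9641, 0.5981, 4.0000)
after link 5: o_5 = (-3.2443, 2.5476, 6.8284)
after link 6: o_6 = (-6.3906, 3.9971, 9.6569)

-6.391 3.997 9.657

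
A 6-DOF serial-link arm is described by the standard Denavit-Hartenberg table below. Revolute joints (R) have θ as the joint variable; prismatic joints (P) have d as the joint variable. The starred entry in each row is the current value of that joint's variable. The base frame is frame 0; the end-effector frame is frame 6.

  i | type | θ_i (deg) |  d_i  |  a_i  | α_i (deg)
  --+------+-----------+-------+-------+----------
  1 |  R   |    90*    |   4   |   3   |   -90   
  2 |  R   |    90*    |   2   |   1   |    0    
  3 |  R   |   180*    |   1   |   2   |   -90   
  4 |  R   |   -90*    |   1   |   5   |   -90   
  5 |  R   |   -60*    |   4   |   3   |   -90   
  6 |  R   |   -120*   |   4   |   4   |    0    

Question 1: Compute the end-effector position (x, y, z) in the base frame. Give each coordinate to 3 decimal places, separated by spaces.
-11.964 2.866 12.464

after link 1: o_1 = (0.0000, 3.0000, 4.0000)
after link 2: o_2 = (-2.0000, 3.0000, 3.0000)
after link 3: o_3 = (-3.0000, 3.0000, 5.0000)
after link 4: o_4 = (-8.0000, 4.0000, 5.0000)
after link 5: o_5 = (-9.5000, 6.5981, 9.0000)
after link 6: o_6 = (-11.9641, 2.8660, 12.4641)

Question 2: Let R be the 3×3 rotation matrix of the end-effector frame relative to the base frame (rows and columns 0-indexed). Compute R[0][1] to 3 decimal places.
End-effector y-axis (col 1 of R) = (-0.4330,0.7500,0.5000)
R[0][1] = -0.4330

-0.433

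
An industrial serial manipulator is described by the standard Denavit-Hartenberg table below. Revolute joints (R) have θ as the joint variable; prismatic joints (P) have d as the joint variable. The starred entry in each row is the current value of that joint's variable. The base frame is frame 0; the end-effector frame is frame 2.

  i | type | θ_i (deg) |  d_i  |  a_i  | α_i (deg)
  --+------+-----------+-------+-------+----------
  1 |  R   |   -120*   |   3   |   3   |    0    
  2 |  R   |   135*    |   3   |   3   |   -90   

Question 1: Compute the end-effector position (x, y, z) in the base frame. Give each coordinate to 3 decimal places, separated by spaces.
1.398 -1.822 6.000

after link 1: o_1 = (-1.5000, -2.5981, 3.0000)
after link 2: o_2 = (1.3978, -1.8216, 6.0000)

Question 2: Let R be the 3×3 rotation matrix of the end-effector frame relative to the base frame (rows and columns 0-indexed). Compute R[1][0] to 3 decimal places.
0.259

End-effector x-axis (col 0 of R) = (0.9659,0.2588,0.0000)
R[1][0] = 0.2588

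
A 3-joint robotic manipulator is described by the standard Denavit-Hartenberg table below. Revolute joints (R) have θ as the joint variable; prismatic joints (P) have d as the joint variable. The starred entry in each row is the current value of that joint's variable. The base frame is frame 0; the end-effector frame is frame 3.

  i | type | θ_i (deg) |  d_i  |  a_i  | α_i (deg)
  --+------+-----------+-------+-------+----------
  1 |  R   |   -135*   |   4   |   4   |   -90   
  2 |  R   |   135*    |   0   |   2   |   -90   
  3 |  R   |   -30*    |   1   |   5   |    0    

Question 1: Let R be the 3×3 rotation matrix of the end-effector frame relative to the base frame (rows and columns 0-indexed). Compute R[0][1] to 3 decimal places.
End-effector y-axis (col 1 of R) = (-0.3624,0.8624,-0.3536)
R[0][1] = -0.3624

-0.362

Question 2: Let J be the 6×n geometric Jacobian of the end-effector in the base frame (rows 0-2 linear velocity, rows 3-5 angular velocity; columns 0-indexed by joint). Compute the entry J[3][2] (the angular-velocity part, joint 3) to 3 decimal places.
axis z_2 = (0.5000,0.5000,0.7071); lever o_n−o_2 = (4.4328,0.8973,-2.3548)
cross product → J_v[:, 2] = (-1.8119,4.3119,-1.7678)
J_ω[:, 2] = z_2
entry J[3][2] = 0.5000

0.500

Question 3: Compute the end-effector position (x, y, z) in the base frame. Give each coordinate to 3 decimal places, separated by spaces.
2.604 -0.931 0.231

after link 1: o_1 = (-2.8284, -2.8284, 4.0000)
after link 2: o_2 = (-1.8284, -1.8284, 2.5858)
after link 3: o_3 = (2.6044, -0.9311, 0.2310)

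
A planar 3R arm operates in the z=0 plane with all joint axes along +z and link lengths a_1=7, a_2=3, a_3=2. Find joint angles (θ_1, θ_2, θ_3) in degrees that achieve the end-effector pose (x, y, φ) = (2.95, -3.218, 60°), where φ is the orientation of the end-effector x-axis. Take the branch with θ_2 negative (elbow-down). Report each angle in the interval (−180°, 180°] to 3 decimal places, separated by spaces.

-44.997 -134.992 -120.011

wrist centre = target − a_3·(cos φ, sin φ) = (1.9500, -4.9501)
cos θ_2 = (28.3055−7²−3²)/(2·7·3) = -0.7070; θ_2 = -134.9923° (elbow-down)
β = atan2(-4.9501,1.9500) = -68.4988°; ψ = atan2(-2.1216,4.8790) = -23.5017°
θ_1 = β − ψ = -44.9971°
θ_3 = φ − θ_1 − θ_2 = -120.0106° (wrapped to (-180°,180°])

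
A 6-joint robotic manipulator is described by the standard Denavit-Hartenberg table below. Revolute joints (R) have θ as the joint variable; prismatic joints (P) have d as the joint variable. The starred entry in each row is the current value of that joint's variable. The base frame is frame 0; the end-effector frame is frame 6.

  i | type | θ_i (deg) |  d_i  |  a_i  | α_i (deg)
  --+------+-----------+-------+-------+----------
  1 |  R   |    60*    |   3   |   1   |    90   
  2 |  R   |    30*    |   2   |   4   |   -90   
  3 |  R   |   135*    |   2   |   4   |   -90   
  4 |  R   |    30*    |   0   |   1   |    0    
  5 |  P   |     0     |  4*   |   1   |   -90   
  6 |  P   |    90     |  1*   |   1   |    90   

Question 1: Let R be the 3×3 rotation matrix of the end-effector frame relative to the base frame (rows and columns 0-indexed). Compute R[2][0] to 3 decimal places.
0.354

End-effector x-axis (col 0 of R) = (-0.3062,0.8839,0.3536)
R[2][0] = 0.3536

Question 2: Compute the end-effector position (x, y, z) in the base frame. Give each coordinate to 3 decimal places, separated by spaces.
0.043 -0.769 2.206

after link 1: o_1 = (0.5000, 0.8660, 3.0000)
after link 2: o_2 = (3.9641, 2.8660, 5.0000)
after link 3: o_3 = (-0.2101, 1.2929, 5.3178)
after link 4: o_4 = (-0.8806, 1.3563, 4.5786)
after link 5: o_5 = (-0.3264, -2.1158, 2.4252)
after link 6: o_6 = (0.0432, -0.7685, 2.2056)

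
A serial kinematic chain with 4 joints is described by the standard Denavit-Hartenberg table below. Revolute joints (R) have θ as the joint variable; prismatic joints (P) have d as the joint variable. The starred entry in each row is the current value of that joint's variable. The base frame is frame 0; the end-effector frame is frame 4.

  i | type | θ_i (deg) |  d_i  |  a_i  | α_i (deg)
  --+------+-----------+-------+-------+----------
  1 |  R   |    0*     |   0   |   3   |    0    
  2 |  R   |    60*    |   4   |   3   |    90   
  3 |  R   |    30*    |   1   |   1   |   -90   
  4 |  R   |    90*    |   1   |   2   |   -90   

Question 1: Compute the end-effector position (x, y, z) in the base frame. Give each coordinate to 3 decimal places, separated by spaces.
after link 1: o_1 = (3.0000, 0.0000, 0.0000)
after link 2: o_2 = (4.5000, 2.5981, 4.0000)
after link 3: o_3 = (5.7990, 2.8481, 4.5000)
after link 4: o_4 = (3.8170, 3.4151, 5.3660)

3.817 3.415 5.366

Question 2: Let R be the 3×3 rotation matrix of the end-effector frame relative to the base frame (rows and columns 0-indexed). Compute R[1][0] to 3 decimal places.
0.500

End-effector x-axis (col 0 of R) = (-0.8660,0.5000,0.0000)
R[1][0] = 0.5000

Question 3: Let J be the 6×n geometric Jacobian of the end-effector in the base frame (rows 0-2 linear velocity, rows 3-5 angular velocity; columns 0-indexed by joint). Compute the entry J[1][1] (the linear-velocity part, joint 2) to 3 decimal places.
axis z_1 = (0.0000,0.0000,1.0000); lever o_n−o_1 = (0.8170,3.4151,5.3660)
cross product → J_v[:, 1] = (-3.4151,0.8170,0.0000)
J_ω[:, 1] = z_1
entry J[1][1] = 0.8170

0.817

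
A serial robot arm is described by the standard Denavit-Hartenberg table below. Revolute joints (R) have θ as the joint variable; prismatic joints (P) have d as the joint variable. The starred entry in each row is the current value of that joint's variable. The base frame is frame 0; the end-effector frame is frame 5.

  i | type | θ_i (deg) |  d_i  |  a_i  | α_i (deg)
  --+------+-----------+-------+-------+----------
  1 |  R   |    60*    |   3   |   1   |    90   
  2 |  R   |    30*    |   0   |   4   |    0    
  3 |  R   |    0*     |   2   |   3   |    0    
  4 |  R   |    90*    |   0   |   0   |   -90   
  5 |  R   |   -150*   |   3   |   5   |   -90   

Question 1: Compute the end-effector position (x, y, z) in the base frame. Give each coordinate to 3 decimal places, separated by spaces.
after link 1: o_1 = (0.5000, 0.8660, 3.0000)
after link 2: o_2 = (2.2321, 3.8660, 5.0000)
after link 3: o_3 = (5.2631, 5.1160, 6.5000)
after link 4: o_4 = (5.2631, 5.1160, 6.5000)
after link 5: o_5 = (7.2117, 3.4910, 1.2500)

7.212 3.491 1.250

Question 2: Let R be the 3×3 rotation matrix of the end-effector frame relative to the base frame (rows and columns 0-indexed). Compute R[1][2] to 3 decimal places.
-0.650

End-effector z-axis (col 2 of R) = (0.6250,-0.6495,0.4330)
R[1][2] = -0.6495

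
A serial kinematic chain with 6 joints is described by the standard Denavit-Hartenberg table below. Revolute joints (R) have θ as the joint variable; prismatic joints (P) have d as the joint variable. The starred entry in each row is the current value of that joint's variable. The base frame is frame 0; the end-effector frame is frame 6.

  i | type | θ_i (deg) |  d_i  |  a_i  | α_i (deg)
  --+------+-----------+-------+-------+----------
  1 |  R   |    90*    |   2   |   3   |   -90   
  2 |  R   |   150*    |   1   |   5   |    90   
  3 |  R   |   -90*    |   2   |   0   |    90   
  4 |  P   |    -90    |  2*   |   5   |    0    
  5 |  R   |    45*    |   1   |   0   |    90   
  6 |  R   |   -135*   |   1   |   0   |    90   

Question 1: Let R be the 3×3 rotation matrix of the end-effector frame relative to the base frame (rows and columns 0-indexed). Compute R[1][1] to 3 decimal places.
-0.354

End-effector y-axis (col 1 of R) = (-0.7071,-0.3536,0.6124)
R[1][1] = -0.3536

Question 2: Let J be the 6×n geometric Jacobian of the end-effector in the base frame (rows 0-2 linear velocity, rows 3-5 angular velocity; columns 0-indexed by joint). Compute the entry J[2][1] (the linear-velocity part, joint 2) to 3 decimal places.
axis z_1 = (-1.0000,0.0000,0.0000); lever o_n−o_1 = (-1.7071,-3.5856,2.2104)
cross product → J_v[:, 1] = (0.0000,2.2104,3.5856)
J_ω[:, 1] = z_1
entry J[2][1] = 3.5856

3.586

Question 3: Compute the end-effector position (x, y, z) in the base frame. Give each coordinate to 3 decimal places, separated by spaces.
after link 1: o_1 = (0.0000, 3.0000, 2.0000)
after link 2: o_2 = (-1.0000, -1.3301, -0.5000)
after link 3: o_3 = (-1.0000, -0.3301, -2.2321)
after link 4: o_4 = (-1.0000, -1.0981, 3.0981)
after link 5: o_5 = (-1.0000, -0.2321, 3.5981)
after link 6: o_6 = (-1.7071, -0.5856, 4.2104)

-1.707 -0.586 4.210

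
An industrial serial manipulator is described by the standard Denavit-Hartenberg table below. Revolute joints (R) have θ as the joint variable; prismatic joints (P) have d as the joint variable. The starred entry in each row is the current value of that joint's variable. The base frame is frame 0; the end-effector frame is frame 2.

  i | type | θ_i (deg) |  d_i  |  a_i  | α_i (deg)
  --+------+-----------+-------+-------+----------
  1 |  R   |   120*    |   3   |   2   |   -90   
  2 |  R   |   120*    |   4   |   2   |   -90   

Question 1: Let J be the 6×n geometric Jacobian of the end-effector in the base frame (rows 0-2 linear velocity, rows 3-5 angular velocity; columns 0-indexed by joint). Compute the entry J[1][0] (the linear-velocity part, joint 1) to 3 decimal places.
axis z_0 = ẑ; lever o_n−o_0 = (-3.9641,-1.1340,1.2679)
cross product → J_v[:, 0] = (1.1340,-3.9641,0.0000)
J_ω[:, 0] = z_0
entry J[1][0] = -3.9641

-3.964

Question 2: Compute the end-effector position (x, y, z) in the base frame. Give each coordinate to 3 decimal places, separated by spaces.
-3.964 -1.134 1.268

after link 1: o_1 = (-1.0000, 1.7321, 3.0000)
after link 2: o_2 = (-3.9641, -1.1340, 1.2679)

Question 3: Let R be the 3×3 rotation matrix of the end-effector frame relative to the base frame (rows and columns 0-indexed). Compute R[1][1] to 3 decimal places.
End-effector y-axis (col 1 of R) = (0.8660,0.5000,-0.0000)
R[1][1] = 0.5000

0.500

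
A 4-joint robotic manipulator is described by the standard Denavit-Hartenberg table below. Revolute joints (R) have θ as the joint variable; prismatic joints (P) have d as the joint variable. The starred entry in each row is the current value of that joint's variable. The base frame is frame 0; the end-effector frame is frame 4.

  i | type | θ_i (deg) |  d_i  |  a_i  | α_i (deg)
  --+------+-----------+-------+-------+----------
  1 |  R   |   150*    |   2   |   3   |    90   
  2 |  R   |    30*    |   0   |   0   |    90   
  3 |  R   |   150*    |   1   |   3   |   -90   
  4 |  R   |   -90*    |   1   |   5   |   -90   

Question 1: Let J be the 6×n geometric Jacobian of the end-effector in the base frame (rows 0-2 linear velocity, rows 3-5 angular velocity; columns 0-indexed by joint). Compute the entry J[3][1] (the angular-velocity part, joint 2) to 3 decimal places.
0.500

axis z_1 = (0.5000,0.8660,0.0000); lever o_n−o_1 = (0.0425,0.7075,-6.7452)
cross product → J_v[:, 1] = (-5.8415,3.3726,0.3170)
J_ω[:, 1] = z_1
entry J[3][1] = 0.5000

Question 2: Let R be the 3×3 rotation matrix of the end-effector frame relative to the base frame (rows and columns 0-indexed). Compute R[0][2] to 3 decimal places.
End-effector z-axis (col 2 of R) = (0.8995,0.0580,-0.4330)
R[0][2] = 0.8995

0.900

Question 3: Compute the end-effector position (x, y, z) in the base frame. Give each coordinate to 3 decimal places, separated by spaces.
-2.556 2.208 -4.745

after link 1: o_1 = (-2.5981, 1.5000, 2.0000)
after link 2: o_2 = (-2.5981, 1.5000, 2.0000)
after link 3: o_3 = (-0.3325, 1.9240, -0.1651)
after link 4: o_4 = (-2.5556, 2.2075, -4.7452)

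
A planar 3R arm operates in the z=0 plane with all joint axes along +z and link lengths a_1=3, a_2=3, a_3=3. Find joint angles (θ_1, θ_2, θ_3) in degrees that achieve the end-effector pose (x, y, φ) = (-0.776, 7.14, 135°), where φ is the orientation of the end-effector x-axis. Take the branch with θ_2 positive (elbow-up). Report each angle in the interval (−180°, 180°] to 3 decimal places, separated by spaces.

44.988 60.011 30.001

wrist centre = target − a_3·(cos φ, sin φ) = (1.3453, 5.0187)
cos θ_2 = (26.9970−3²−3²)/(2·3·3) = 0.4998; θ_2 = 60.0109° (elbow-up)
β = atan2(5.0187,1.3453) = 74.9939°; ψ = atan2(2.5984,4.4995) = 30.0055°
θ_1 = β − ψ = 44.9885°
θ_3 = φ − θ_1 − θ_2 = 30.0006° (wrapped to (-180°,180°])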